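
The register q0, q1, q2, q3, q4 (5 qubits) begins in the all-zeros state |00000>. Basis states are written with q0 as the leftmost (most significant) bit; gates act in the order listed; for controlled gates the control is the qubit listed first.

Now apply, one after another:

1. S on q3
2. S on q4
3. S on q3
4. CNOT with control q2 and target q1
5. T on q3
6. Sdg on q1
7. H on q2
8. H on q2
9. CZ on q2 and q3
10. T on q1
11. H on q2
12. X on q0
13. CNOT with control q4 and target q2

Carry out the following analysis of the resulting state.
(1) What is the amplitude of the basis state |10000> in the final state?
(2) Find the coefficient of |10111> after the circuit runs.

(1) The amplitude on |10000> is sqrt(2)/2.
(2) The amplitude on |10111> is 0.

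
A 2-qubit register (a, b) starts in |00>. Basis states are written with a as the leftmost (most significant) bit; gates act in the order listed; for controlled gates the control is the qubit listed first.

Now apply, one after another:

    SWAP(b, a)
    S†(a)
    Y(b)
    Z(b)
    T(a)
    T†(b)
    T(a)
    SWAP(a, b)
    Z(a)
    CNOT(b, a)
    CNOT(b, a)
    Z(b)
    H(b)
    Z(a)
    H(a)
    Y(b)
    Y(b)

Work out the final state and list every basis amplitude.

After the circuit, the state carries amplitude -exp(I*pi/4)/2 on |00>, -exp(I*pi/4)/2 on |01>, exp(I*pi/4)/2 on |10>, exp(I*pi/4)/2 on |11>. Key observation: steps 10-11 multiply out to the identity, so the circuit reduces to the remaining gates.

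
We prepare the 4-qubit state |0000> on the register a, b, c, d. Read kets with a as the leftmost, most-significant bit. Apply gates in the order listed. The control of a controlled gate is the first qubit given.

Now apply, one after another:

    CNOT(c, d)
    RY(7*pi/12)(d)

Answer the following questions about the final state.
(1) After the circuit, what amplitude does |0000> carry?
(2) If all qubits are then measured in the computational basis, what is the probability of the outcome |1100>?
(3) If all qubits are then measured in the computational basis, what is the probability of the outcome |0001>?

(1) The amplitude on |0000> is -sqrt(2 - sqrt(2))/4 + sqrt(3*sqrt(2) + 6)/4.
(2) Outcome |1100> occurs with probability 0.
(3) Outcome |0001> occurs with probability -sqrt(2)/8 + sqrt(6)/8 + 1/2.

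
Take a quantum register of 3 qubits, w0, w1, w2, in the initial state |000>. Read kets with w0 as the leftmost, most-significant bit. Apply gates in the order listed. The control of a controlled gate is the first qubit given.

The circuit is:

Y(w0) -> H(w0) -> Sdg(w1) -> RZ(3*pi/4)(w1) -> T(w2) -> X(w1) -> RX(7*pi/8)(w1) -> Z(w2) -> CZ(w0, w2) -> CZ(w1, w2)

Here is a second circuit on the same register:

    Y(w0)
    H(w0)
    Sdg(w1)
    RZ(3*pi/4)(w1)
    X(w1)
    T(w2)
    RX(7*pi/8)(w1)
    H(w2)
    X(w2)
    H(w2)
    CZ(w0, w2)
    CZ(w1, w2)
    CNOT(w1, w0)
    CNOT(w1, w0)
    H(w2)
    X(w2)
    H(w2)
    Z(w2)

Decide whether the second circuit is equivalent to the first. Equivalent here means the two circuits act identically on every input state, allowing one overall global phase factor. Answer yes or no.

Yes — the two circuits implement the same unitary up to a global phase.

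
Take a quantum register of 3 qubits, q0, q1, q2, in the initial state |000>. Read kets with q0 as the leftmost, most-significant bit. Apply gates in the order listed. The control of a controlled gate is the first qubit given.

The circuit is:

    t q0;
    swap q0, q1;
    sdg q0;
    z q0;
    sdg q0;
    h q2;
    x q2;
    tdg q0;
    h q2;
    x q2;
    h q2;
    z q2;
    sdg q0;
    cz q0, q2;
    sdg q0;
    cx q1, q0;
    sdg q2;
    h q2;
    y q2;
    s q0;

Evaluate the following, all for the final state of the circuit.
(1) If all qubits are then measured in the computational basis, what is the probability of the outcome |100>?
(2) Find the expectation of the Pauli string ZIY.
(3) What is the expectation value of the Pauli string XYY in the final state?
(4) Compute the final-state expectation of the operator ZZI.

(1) Outcome |100> occurs with probability 0.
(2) The expectation value of ZIY is 1.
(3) The observable XYY averages to 0.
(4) In the final state, ZZI has expectation 1.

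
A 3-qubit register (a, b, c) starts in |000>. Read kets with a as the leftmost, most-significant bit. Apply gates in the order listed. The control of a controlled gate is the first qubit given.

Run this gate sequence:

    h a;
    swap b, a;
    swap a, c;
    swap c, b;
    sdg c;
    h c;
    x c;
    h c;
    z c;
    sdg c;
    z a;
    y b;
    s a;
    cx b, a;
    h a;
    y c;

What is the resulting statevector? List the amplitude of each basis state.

The resulting statevector has amplitude 0 on |000>, 0 on |001>, -1/2 on |010>, -1/2 on |011>, 0 on |100>, 0 on |101>, 1/2 on |110>, 1/2 on |111>. Key observation: steps 6-9 multiply out to the identity, so the circuit reduces to the remaining gates.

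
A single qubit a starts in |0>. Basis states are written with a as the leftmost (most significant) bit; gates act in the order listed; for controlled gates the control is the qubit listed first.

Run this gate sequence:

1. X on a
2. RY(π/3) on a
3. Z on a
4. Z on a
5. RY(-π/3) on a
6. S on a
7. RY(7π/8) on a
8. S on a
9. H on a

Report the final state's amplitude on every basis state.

After the circuit, the state carries amplitude -sqrt(2)*(sin(pi/16) + I*cos(pi/16))/2 on |0>, sqrt(2)*(sin(pi/16) - I*cos(pi/16))/2 on |1>. Key observation: the block from step 2 through step 5 cancels to the identity and can be dropped.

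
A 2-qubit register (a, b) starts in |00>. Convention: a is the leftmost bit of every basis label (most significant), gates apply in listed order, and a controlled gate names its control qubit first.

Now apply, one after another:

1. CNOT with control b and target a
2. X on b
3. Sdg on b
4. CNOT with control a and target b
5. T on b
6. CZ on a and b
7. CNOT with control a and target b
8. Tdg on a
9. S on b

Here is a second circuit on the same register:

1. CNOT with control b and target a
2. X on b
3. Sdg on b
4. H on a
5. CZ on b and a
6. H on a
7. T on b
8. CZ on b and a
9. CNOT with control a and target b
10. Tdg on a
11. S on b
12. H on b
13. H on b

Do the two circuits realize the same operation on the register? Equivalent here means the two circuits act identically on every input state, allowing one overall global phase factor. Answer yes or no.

No — the two circuits implement different unitaries, even allowing a global phase.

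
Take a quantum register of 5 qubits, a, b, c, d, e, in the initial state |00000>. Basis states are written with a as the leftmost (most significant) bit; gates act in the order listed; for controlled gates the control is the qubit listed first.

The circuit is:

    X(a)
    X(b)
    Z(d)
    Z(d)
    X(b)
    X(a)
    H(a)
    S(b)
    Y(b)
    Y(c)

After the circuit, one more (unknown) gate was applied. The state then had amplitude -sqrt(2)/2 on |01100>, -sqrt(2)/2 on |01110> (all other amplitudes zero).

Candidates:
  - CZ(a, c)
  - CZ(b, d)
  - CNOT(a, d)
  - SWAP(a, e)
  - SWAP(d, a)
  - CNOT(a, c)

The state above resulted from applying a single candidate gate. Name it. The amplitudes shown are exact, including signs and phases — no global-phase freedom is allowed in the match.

It was SWAP(d, a) that produced the state shown.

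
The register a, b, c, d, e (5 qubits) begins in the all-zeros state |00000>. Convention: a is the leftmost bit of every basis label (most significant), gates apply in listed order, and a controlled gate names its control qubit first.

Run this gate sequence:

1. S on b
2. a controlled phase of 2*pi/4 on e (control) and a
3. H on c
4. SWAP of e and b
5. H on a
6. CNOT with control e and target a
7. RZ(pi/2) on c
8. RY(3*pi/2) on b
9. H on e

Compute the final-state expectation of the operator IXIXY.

The expectation value of IXIXY is 0.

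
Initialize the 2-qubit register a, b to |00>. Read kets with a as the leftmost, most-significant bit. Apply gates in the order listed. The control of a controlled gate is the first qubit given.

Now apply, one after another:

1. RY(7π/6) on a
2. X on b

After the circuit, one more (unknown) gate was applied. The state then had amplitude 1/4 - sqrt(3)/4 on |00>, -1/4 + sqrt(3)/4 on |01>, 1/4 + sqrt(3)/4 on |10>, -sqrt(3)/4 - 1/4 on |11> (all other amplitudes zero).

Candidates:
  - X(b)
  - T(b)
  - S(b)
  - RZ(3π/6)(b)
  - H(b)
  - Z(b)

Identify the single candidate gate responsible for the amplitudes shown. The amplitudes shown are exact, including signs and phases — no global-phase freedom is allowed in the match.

The applied gate was H(b).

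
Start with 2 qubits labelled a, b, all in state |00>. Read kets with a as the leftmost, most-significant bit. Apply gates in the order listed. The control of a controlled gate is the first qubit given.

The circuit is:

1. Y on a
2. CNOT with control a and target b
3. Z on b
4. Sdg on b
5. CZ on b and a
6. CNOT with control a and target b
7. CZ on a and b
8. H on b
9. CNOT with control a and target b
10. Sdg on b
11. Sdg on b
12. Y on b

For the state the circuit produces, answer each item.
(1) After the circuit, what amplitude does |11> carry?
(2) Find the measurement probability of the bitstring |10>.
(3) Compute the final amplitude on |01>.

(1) |11> carries amplitude sqrt(2)*I/2 in the final state.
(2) Outcome |10> occurs with probability 1/2.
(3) The final state's coefficient on |01> equals 0.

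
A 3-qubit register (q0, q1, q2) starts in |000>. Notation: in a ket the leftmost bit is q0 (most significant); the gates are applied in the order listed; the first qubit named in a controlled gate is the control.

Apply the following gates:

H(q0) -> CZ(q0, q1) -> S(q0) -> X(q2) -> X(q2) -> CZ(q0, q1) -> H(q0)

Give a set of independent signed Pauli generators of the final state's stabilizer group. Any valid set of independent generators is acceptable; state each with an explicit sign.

The stabilizer group can be generated by -YII, +IZI, +IIZ, among other valid generating sets.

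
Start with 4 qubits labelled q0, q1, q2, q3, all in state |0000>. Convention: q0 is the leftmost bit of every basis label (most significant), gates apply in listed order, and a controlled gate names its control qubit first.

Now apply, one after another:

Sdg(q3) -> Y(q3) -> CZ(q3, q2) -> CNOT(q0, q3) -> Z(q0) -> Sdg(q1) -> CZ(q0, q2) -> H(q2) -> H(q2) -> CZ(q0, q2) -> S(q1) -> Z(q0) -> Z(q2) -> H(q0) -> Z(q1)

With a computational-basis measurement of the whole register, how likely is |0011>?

The probability of measuring |0011> is 0.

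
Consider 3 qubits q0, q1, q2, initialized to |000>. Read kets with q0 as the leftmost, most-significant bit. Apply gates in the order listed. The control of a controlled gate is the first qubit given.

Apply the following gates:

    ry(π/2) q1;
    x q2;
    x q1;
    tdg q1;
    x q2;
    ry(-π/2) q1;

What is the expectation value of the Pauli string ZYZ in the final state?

The expectation value of ZYZ is -sqrt(2)/2.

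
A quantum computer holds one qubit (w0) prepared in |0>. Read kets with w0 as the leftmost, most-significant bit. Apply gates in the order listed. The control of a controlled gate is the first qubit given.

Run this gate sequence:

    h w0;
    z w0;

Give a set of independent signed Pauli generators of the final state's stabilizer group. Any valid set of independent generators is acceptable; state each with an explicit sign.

The final state is stabilized by the group generated by -X; other independent generating sets are equally valid.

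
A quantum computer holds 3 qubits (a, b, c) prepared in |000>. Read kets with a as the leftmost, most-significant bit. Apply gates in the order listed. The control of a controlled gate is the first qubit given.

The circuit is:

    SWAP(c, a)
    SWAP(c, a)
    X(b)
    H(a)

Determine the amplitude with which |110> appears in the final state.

The final state's coefficient on |110> equals sqrt(2)/2.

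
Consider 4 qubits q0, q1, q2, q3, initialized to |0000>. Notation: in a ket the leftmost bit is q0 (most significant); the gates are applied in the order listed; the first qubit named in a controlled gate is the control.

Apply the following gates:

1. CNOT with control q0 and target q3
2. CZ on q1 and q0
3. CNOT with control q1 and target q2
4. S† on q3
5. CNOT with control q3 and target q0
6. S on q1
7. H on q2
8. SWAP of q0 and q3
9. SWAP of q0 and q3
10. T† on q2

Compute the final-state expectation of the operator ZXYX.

The expectation value of ZXYX is 0. Key observation: steps 8-9 multiply out to the identity, so the circuit reduces to the remaining gates.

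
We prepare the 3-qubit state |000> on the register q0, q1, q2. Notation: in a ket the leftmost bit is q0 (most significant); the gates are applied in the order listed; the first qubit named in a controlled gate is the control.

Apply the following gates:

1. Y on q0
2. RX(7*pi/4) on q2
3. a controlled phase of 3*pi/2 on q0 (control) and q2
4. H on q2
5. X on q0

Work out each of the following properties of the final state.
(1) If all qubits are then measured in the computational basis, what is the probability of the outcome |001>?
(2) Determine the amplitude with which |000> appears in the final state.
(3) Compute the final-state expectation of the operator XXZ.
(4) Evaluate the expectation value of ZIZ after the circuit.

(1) The probability of measuring |001> is 1/2 - sqrt(2)/4.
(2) The final state's coefficient on |000> equals -sqrt(2)*I*sqrt(sqrt(2) + 2)/4 - sqrt(2)*I*sqrt(2 - sqrt(2))/4.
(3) The expectation value of XXZ is 0.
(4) The observable ZIZ averages to sqrt(2)/2.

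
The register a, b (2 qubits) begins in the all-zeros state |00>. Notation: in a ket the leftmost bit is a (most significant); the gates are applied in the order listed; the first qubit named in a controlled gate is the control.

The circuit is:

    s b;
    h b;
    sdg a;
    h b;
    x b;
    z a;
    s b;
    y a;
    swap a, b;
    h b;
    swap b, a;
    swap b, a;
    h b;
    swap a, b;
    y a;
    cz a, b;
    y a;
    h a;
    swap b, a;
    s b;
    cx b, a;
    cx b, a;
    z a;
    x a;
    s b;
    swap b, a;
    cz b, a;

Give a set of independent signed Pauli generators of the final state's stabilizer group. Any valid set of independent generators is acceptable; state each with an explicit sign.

The final state is stabilized by the group generated by +XI, +IZ; other independent generating sets are equally valid. Key observation: steps 9-14 multiply out to the identity, so the circuit reduces to the remaining gates.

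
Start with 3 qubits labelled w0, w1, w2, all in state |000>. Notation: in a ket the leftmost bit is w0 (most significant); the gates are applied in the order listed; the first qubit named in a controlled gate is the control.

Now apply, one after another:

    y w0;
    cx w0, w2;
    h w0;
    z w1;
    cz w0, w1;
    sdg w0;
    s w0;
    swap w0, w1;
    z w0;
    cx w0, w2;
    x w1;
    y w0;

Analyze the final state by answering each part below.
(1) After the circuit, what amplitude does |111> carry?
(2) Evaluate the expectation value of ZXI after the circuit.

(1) The amplitude on |111> is -sqrt(2)/2.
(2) The expectation value of ZXI is 1.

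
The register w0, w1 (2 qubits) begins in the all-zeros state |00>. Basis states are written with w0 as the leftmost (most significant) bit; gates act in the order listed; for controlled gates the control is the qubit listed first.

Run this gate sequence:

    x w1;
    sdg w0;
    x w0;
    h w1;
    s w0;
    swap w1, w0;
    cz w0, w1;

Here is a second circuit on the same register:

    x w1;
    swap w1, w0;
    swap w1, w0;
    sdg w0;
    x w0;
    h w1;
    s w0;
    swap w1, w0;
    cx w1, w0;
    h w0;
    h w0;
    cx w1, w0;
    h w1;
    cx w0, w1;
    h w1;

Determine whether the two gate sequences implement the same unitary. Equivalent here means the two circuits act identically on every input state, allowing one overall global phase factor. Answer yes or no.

Yes — the two circuits implement the same unitary up to a global phase.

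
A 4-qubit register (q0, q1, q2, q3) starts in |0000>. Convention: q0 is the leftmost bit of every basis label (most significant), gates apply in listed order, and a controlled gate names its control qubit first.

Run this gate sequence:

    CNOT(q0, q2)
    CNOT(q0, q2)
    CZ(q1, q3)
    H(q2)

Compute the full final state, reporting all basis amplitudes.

After the circuit, the state carries amplitude sqrt(2)/2 on |0000>, sqrt(2)/2 on |0010>, and 0 on every other basis state. Key observation: steps 1-2 multiply out to the identity, so the circuit reduces to the remaining gates.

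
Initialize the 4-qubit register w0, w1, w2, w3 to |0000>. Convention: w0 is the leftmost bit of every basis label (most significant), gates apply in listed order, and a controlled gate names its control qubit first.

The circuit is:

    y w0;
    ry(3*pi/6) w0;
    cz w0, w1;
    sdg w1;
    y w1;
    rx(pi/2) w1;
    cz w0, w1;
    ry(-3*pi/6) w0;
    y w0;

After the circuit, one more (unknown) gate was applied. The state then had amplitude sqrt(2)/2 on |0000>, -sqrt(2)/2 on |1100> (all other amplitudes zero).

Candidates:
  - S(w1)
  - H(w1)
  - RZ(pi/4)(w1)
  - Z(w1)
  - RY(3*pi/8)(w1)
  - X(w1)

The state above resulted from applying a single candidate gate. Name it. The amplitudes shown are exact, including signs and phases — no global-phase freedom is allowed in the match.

The applied gate was S(w1).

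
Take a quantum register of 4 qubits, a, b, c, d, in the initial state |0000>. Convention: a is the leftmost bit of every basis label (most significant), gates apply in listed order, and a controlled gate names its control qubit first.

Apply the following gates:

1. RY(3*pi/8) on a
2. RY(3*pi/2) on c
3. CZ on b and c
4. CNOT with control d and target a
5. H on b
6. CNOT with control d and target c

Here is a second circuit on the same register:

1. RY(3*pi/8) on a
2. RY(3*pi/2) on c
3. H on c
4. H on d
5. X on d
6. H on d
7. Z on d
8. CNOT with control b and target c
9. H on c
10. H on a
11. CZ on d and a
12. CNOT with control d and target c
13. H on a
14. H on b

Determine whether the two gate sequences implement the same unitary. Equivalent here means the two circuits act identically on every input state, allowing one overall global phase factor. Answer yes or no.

Yes: on every input state the two circuits agree up to one overall phase factor.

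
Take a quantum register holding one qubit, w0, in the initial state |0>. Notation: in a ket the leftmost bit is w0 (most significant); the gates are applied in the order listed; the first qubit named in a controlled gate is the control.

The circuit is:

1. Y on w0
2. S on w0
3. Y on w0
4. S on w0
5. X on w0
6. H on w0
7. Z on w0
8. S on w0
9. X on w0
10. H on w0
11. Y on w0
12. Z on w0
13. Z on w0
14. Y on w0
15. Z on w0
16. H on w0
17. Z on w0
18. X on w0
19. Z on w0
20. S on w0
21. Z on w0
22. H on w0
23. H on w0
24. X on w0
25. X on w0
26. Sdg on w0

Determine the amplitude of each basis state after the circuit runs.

After the circuit, the state carries amplitude sqrt(2)/2 on |0>, sqrt(2)*I/2 on |1>.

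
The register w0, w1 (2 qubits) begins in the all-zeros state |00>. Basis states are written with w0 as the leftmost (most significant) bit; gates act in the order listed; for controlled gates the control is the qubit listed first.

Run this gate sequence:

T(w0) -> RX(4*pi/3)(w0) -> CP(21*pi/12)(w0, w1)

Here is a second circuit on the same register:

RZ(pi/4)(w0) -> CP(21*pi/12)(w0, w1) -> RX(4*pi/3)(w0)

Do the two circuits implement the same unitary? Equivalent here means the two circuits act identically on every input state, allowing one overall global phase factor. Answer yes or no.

No, they are not equivalent — no single phase factor reconciles the two unitaries.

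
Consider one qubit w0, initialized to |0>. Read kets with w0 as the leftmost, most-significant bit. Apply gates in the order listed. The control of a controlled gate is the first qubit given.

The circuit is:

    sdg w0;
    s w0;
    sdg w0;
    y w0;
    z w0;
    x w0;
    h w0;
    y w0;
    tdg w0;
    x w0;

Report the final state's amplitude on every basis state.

After the circuit, the state carries amplitude -sqrt(2)*exp(3*I*pi/4)/2 on |0>, -sqrt(2)/2 on |1>. Key observation: the block from step 2 through step 3 cancels to the identity and can be dropped.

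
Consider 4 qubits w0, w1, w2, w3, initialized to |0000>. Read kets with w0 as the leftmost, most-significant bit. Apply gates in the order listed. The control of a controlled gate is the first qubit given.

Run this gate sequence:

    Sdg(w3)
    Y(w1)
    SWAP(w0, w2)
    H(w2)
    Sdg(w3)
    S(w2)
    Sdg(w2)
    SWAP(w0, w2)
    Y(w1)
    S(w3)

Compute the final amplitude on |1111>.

|1111> carries amplitude 0 in the final state.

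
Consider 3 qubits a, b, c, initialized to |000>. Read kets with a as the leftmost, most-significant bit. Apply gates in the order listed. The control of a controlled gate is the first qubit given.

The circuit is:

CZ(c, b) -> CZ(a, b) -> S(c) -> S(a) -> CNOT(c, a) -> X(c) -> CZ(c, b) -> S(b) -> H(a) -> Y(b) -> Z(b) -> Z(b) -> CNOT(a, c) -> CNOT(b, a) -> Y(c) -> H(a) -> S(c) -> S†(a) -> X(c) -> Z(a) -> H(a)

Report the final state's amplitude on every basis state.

The resulting statevector has amplitude 0 on |000>, 0 on |001>, sqrt(2)*(1 - I)/4 on |010>, sqrt(2)*(1 - I)/4 on |011>, 0 on |100>, 0 on |101>, sqrt(2)*(-1 - I)/4 on |110>, sqrt(2)*(1 + I)/4 on |111>.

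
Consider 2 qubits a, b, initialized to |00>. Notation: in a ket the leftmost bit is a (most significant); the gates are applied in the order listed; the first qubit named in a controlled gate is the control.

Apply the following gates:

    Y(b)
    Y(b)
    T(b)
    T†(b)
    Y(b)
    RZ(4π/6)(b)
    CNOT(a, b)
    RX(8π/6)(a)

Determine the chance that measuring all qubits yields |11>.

The probability of measuring |11> is 3/4. Key observation: the block from step 2 through step 5 cancels to the identity and can be dropped.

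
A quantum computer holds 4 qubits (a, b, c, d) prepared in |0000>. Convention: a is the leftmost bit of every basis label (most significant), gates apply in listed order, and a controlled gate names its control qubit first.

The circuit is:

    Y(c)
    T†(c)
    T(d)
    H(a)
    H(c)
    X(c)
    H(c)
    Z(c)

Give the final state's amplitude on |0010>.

The final state's coefficient on |0010> equals sqrt(2)*exp(I*pi/4)/2.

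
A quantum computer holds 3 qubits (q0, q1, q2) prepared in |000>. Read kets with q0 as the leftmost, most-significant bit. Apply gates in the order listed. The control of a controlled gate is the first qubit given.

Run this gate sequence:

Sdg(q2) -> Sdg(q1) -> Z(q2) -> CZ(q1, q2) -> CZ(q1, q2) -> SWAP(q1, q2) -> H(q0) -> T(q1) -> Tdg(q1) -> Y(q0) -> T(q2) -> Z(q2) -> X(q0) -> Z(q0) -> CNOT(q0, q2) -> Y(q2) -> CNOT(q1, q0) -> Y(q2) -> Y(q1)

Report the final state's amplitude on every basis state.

After the circuit, the state carries amplitude -sqrt(2)/2 on |010>, -sqrt(2)/2 on |111>, and 0 on every other basis state. Key observation: the block from step 4 through step 5 cancels to the identity and can be dropped.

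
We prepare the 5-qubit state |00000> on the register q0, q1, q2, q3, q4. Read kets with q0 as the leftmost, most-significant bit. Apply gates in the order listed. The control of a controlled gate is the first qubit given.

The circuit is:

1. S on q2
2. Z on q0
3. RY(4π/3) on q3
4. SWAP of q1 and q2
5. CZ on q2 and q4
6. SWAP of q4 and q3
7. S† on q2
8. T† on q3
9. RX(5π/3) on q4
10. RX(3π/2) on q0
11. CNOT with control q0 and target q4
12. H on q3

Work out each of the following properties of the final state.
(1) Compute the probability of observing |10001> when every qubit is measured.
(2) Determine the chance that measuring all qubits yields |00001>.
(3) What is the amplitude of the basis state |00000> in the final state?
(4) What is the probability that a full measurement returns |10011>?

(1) The probability of measuring |10001> is 3/32.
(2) The probability of measuring |00001> is 5/32.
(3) |00000> carries amplitude sqrt(3)*(-1 + I)/8 in the final state.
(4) The probability of measuring |10011> is 3/32.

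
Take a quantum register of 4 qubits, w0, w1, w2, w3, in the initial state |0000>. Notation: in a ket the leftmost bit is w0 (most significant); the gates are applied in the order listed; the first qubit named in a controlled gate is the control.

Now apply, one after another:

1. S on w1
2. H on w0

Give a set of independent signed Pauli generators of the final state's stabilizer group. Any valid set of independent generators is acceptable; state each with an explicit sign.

The final state is stabilized by the group generated by +XIII, +IZII, +IIZI, +IIIZ; other independent generating sets are equally valid.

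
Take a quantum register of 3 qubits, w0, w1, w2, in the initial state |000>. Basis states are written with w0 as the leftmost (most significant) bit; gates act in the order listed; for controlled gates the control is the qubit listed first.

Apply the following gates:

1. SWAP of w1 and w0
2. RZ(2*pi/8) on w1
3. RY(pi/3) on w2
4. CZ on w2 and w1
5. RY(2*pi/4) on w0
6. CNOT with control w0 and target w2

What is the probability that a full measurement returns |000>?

A full measurement returns |000> with probability 3/8.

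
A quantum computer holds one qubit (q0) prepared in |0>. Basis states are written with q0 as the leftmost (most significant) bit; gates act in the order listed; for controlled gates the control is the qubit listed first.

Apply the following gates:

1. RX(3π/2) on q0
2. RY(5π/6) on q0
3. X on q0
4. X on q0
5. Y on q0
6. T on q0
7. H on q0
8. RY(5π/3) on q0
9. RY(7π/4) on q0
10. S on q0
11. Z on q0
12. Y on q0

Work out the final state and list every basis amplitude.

The final amplitudes are -sqrt(6*sqrt(2) + 12)/16 - sqrt(2*sqrt(2) + 4)*exp(I*pi/4)/8 - sqrt(6*sqrt(2) + 12)*exp(I*pi/4)/16 + (2 - I)*sqrt(2*sqrt(2) + 4)/16 - sqrt(2*sqrt(2) + 4)*exp(3*I*pi/4)/16 - sqrt(4 - 2*sqrt(2))*exp(3*I*pi/4)/8 - sqrt(4 - 2*sqrt(2))*exp(I*pi/4)/16 + sqrt(12 - 6*sqrt(2))*exp(3*I*pi/4)/16 + I*sqrt(12 - 6*sqrt(2))/16 - (1 - 2*I)*sqrt(4 - 2*sqrt(2))/16 on |0>, -sqrt(2*sqrt(2) + 4)/8 - sqrt(6*sqrt(2) + 12)/16 - sqrt(4 - 2*sqrt(2))/16 - sqrt(6*sqrt(2) + 12)*exp(I*pi/4)/16 - I*sqrt(2*sqrt(2) + 4)/16 - I*sqrt(4 - 2*sqrt(2))/8 - sqrt(2*sqrt(2) + 4)*exp(3*I*pi/4)/16 - sqrt(4 - 2*sqrt(2))*exp(I*pi/4)/16 + sqrt(12 - 6*sqrt(2))*exp(3*I*pi/4)/16 + sqrt(4 - 2*sqrt(2))*exp(3*I*pi/4)/8 + I*sqrt(12 - 6*sqrt(2))/16 + sqrt(2*sqrt(2) + 4)*exp(I*pi/4)/8 on |1>. Key observation: the block from step 3 through step 4 cancels to the identity and can be dropped.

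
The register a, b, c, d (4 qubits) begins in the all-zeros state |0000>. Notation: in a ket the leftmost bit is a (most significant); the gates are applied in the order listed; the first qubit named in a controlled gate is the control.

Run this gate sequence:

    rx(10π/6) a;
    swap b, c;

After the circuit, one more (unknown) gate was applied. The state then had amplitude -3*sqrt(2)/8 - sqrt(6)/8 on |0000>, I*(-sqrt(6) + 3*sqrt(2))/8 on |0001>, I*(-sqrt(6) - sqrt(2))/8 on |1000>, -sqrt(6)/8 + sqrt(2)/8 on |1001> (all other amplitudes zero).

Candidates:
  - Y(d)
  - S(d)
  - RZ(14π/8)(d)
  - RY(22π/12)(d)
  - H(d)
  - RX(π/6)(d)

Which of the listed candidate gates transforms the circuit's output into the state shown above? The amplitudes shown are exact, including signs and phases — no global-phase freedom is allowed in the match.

It was RX(π/6)(d) that produced the state shown.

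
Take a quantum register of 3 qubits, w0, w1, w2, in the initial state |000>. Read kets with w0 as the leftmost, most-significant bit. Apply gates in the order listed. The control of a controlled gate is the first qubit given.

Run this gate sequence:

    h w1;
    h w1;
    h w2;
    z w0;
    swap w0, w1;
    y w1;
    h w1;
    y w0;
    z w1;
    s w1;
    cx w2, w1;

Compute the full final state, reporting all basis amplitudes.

After the circuit, the state carries amplitude 0 on |000>, 0 on |001>, 0 on |010>, 0 on |011>, -1/2 on |100>, -I/2 on |101>, -I/2 on |110>, -1/2 on |111>.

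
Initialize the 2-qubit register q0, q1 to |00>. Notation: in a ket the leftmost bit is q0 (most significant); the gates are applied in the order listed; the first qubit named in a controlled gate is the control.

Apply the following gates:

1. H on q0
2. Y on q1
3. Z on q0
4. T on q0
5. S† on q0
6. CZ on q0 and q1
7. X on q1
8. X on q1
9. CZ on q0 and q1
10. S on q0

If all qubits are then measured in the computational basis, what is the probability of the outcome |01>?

The probability of measuring |01> is 1/2. Key observation: gates 5-10 undo each other exactly, leaving only the rest of the circuit to track.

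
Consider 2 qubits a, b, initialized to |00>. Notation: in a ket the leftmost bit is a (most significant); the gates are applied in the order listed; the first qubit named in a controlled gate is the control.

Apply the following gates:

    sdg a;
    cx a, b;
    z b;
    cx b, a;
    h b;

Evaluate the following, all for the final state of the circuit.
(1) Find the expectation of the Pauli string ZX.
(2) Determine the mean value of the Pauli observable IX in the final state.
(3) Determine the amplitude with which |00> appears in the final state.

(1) The expectation value of ZX is 1.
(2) The expectation value of IX is 1.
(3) |00> carries amplitude sqrt(2)/2 in the final state.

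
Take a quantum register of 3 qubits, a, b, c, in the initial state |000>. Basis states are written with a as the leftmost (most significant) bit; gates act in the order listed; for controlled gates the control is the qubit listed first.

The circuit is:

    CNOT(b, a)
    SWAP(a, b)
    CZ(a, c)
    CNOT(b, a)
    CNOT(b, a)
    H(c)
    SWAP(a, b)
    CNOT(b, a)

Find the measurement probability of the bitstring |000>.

A full measurement returns |000> with probability 1/2.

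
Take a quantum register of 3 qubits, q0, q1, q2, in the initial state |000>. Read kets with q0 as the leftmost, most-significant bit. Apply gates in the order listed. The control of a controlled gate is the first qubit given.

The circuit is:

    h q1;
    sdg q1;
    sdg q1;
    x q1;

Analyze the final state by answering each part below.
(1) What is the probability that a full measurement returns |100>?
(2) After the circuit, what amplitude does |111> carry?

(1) A full measurement returns |100> with probability 0.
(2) The amplitude on |111> is 0.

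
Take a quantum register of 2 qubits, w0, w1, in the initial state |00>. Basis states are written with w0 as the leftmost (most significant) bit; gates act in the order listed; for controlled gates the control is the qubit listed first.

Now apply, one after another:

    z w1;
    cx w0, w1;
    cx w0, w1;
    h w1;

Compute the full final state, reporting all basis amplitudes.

The final amplitudes are sqrt(2)/2 on |00>, sqrt(2)/2 on |01>, 0 on |10>, 0 on |11>. Key observation: gates 2-3 undo each other exactly, leaving only the rest of the circuit to track.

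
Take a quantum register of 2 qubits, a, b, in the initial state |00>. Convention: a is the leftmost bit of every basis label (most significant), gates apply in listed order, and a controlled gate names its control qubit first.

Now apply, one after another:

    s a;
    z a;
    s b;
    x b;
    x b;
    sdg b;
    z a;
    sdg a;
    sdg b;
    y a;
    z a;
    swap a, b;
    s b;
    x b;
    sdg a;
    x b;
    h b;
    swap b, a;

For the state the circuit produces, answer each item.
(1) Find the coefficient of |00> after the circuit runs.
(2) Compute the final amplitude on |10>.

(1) |00> carries amplitude sqrt(2)/2 in the final state.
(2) The final state's coefficient on |10> equals -sqrt(2)/2.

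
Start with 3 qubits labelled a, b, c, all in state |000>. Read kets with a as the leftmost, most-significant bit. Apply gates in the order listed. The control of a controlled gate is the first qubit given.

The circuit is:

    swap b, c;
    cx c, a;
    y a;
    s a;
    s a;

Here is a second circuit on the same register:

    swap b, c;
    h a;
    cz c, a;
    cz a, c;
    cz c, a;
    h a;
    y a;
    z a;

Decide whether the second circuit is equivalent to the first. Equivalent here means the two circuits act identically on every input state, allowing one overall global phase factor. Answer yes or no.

Yes — the two circuits implement the same unitary up to a global phase.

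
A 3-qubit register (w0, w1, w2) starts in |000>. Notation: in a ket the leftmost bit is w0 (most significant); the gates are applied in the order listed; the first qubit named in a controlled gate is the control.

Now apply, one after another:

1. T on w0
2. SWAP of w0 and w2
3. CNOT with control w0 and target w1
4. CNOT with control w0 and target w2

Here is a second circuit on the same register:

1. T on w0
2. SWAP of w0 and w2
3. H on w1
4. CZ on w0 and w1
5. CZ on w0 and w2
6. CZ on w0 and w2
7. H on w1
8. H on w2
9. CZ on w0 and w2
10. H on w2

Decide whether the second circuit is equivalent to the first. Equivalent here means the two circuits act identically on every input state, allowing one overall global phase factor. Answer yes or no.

Yes — the two circuits implement the same unitary up to a global phase.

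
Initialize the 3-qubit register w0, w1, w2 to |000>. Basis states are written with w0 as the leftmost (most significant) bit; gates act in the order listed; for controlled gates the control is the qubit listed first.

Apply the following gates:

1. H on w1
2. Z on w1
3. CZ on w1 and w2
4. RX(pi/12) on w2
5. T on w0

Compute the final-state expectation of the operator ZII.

The expectation value of ZII is 1.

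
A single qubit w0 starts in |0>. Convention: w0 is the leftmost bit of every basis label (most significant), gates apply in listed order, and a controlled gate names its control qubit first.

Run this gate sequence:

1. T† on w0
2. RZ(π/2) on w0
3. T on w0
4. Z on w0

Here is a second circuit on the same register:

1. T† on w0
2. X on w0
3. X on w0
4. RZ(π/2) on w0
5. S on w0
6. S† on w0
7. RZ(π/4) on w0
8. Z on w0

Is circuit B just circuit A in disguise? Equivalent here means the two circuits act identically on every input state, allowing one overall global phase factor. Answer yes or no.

Yes, they are equivalent — the unitaries differ by at most a global phase.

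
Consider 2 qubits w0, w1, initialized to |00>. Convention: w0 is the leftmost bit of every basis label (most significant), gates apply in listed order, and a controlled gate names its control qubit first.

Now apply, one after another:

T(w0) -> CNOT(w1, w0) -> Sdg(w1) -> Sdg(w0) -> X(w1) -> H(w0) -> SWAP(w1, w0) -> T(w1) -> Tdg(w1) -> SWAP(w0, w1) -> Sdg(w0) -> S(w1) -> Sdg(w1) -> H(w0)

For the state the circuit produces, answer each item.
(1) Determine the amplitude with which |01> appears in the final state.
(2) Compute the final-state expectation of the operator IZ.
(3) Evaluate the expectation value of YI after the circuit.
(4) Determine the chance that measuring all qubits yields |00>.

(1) The final state's coefficient on |01> equals 1/2 - I/2.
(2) The observable IZ averages to -1.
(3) The observable YI averages to 1.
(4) A full measurement returns |00> with probability 0.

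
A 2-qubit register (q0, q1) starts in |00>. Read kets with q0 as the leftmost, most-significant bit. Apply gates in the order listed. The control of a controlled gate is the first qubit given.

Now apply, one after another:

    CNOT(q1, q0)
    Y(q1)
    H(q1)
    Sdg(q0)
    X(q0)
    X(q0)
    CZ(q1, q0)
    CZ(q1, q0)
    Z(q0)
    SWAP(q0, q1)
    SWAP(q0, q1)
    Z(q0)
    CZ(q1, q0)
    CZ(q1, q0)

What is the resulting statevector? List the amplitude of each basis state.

The final amplitudes are sqrt(2)*I/2 on |00>, -sqrt(2)*I/2 on |01>, 0 on |10>, 0 on |11>. Key observation: steps 7-14 multiply out to the identity, so the circuit reduces to the remaining gates.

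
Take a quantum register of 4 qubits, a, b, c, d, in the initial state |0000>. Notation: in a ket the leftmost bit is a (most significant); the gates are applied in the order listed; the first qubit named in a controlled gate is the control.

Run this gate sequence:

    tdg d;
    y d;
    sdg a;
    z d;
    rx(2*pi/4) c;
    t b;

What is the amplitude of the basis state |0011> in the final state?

The final state's coefficient on |0011> equals -sqrt(2)/2.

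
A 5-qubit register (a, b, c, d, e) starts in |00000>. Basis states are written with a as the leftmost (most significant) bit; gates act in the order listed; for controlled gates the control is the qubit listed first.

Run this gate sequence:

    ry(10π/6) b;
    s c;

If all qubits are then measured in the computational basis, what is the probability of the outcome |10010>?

Outcome |10010> occurs with probability 0.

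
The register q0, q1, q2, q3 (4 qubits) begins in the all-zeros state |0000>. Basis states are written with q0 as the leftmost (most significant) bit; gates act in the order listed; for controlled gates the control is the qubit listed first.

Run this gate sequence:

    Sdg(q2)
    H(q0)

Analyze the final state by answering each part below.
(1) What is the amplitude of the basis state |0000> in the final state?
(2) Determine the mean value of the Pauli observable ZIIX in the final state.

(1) The final state's coefficient on |0000> equals sqrt(2)/2.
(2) In the final state, ZIIX has expectation 0.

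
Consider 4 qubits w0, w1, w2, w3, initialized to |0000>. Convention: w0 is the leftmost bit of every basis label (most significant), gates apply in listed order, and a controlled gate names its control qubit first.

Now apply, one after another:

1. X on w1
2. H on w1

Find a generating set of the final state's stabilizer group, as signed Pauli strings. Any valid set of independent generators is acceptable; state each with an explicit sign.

The stabilizer group can be generated by -IXII, +ZIII, +IIZI, +IIIZ, among other valid generating sets.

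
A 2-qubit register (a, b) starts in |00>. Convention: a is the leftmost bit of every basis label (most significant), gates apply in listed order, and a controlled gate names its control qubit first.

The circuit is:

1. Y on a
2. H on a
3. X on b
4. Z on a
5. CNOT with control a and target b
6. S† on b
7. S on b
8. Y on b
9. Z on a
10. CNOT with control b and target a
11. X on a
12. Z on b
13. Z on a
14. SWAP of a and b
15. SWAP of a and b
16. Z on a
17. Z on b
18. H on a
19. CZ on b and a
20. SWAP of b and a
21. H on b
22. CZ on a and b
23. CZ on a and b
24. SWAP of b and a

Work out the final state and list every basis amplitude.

After the circuit, the state carries amplitude 0 on |00>, sqrt(2)/2 on |01>, sqrt(2)/2 on |10>, 0 on |11>. Key observation: the block from step 12 through step 17 cancels to the identity and can be dropped.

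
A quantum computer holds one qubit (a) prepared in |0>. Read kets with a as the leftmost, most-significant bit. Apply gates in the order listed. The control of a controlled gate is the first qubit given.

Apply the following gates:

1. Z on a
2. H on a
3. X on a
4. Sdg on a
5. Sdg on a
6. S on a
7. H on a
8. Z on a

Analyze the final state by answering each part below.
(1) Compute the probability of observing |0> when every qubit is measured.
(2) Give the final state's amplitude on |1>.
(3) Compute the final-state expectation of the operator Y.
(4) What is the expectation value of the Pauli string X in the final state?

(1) The probability of measuring |0> is 1/2.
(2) The amplitude on |1> is -1/2 - I/2.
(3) In the final state, Y has expectation -1.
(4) The observable X averages to 0.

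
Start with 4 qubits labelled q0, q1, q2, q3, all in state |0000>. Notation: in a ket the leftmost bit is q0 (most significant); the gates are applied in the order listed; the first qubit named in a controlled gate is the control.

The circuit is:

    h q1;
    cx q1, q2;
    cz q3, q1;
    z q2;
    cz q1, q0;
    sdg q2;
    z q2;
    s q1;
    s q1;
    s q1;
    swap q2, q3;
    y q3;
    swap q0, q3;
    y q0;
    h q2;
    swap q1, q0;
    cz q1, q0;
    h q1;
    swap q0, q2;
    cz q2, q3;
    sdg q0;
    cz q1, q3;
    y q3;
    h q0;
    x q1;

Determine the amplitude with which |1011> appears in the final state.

The amplitude on |1011> is 1/4 - I/4.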